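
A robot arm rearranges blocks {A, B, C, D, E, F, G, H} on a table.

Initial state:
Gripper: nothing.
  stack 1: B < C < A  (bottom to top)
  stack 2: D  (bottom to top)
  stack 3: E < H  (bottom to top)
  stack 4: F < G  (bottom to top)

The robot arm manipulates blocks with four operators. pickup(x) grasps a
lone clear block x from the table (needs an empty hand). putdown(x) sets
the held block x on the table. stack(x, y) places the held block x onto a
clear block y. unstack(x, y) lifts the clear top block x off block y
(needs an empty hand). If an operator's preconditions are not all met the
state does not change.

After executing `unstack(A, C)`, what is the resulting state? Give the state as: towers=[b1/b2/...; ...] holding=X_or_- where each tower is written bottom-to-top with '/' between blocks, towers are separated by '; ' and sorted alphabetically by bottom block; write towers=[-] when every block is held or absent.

before: towers=[B/C/A; D; E/H; F/G] holding=-
pre[unstack(A, C)]: on(A,C) ✓, clear(A) ✓, handempty ✓
all met → apply unstack(A, C)
after:  towers=[B/C; D; E/H; F/G] holding=A

towers=[B/C; D; E/H; F/G] holding=A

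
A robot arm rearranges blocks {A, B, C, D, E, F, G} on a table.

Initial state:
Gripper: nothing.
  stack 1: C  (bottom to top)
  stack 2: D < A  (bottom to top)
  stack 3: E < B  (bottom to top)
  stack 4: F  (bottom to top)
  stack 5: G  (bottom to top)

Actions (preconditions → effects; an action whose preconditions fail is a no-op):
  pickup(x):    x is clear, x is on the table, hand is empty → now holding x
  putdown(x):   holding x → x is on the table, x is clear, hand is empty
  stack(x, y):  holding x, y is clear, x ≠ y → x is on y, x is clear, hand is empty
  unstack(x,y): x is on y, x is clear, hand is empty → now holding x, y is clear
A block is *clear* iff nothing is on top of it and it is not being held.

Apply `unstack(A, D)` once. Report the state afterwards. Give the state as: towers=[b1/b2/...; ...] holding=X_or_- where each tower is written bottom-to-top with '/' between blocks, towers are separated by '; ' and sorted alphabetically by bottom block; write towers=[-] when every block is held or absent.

before: towers=[C; D/A; E/B; F; G] holding=-
pre[unstack(A, D)]: on(A,D) yes, clear(A) yes, handempty yes
all met → apply unstack(A, D)
after:  towers=[C; D; E/B; F; G] holding=A

towers=[C; D; E/B; F; G] holding=A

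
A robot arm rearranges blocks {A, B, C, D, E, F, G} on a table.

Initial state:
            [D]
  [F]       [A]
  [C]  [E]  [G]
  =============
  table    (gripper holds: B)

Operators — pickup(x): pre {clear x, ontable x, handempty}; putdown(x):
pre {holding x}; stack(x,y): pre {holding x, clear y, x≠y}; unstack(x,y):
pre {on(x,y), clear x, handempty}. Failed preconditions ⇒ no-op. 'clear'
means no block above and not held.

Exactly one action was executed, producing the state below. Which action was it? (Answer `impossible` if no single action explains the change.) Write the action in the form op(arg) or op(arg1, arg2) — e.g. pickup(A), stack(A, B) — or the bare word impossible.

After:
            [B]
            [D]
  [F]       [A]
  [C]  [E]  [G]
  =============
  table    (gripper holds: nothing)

stack(B, D)

target: towers=[C/F; E; G/A/D/B] holding=-
        putdown(B) → towers=[B; C/F; E; G/A/D] holding=-
       stack(B, F) → towers=[C/F/B; E; G/A/D] holding=-
       stack(B, D) → towers=[C/F; E; G/A/D/B] holding=-  ← match
       stack(B, E) → towers=[C/F; E/B; G/A/D] holding=-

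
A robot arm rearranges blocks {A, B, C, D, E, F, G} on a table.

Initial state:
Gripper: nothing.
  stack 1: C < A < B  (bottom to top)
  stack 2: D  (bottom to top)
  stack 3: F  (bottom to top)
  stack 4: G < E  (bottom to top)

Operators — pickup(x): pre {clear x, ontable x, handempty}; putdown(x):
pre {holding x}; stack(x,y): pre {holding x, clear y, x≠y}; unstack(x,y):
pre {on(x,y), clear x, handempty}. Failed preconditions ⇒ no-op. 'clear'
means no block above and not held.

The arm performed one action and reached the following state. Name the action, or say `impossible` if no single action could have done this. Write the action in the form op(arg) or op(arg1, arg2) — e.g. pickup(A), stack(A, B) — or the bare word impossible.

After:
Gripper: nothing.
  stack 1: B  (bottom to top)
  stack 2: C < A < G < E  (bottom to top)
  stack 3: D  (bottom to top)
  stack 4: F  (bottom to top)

impossible

target: towers=[B; C/A/G/E; D; F] holding=-
     unstack(B, A) → towers=[C/A; D; F; G/E] holding=B
         pickup(F) → towers=[C/A/B; D; G/E] holding=F
         pickup(D) → towers=[C/A/B; F; G/E] holding=D
     unstack(E, G) → towers=[C/A/B; D; F; G] holding=E
none of the 4 applicable actions match → impossible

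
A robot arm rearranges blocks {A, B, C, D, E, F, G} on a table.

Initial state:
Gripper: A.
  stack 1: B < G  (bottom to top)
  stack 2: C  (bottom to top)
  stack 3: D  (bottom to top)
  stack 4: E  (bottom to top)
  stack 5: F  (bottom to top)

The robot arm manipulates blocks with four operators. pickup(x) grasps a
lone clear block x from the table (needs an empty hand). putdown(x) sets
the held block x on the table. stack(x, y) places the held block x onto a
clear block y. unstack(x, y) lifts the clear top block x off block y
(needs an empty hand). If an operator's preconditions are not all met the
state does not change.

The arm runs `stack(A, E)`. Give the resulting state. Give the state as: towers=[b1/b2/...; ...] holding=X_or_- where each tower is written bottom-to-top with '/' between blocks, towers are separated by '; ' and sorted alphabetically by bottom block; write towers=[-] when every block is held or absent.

towers=[B/G; C; D; E/A; F] holding=-

before: towers=[B/G; C; D; E; F] holding=A
pre[stack(A, E)]: holding(A) ok, clear(E) ok, A≠E ok
all met → apply stack(A, E)
after:  towers=[B/G; C; D; E/A; F] holding=-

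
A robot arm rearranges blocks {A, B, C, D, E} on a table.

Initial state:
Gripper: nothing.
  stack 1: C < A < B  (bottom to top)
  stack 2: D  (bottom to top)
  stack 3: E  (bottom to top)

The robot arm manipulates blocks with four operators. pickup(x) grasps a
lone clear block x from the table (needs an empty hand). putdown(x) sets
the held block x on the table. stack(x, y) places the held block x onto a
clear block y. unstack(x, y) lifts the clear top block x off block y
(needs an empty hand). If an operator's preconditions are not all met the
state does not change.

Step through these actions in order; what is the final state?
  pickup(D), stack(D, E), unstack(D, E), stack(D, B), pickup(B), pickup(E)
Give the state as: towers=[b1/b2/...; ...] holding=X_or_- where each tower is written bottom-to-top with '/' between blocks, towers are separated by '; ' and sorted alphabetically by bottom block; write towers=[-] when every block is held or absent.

towers=[C/A/B/D] holding=E

step 1 (pickup(D)): towers=[C/A/B; E] holding=D
step 2 (stack(D, E)): towers=[C/A/B; E/D] holding=-
step 3 (unstack(D, E)): towers=[C/A/B; E] holding=D
step 4 (stack(D, B)): towers=[C/A/B/D; E] holding=-
step 5 (pickup(B)) [no-op]: towers=[C/A/B/D; E] holding=-
step 6 (pickup(E)): towers=[C/A/B/D] holding=E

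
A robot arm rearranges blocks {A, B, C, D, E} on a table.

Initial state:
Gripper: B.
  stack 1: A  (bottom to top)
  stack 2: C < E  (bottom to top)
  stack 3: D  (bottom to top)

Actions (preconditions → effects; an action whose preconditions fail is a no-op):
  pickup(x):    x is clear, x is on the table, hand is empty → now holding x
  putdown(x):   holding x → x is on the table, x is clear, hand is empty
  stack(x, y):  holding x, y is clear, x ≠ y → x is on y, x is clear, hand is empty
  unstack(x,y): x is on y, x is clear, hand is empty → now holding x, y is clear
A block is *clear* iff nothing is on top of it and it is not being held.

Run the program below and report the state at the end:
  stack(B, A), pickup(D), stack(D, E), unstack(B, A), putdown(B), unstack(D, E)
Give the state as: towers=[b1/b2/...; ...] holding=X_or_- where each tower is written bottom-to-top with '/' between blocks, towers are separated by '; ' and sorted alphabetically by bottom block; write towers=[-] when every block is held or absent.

step 1 (stack(B, A)): towers=[A/B; C/E; D] holding=-
step 2 (pickup(D)): towers=[A/B; C/E] holding=D
step 3 (stack(D, E)): towers=[A/B; C/E/D] holding=-
step 4 (unstack(B, A)): towers=[A; C/E/D] holding=B
step 5 (putdown(B)): towers=[A; B; C/E/D] holding=-
step 6 (unstack(D, E)): towers=[A; B; C/E] holding=D

towers=[A; B; C/E] holding=D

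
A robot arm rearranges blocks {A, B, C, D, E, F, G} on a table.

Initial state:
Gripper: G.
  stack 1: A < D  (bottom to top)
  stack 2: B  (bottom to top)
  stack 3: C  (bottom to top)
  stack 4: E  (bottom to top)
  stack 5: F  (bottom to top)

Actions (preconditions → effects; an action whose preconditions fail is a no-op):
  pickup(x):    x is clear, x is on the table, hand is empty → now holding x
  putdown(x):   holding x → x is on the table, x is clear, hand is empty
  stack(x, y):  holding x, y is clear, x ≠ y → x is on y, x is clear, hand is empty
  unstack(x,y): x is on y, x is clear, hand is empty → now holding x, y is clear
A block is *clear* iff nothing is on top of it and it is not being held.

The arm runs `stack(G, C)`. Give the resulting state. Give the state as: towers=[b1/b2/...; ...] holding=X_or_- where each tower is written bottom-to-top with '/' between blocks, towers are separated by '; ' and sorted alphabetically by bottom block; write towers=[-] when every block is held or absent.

towers=[A/D; B; C/G; E; F] holding=-

before: towers=[A/D; B; C; E; F] holding=G
pre[stack(G, C)]: holding(G) ✓, clear(C) ✓, G≠C ✓
all met → apply stack(G, C)
after:  towers=[A/D; B; C/G; E; F] holding=-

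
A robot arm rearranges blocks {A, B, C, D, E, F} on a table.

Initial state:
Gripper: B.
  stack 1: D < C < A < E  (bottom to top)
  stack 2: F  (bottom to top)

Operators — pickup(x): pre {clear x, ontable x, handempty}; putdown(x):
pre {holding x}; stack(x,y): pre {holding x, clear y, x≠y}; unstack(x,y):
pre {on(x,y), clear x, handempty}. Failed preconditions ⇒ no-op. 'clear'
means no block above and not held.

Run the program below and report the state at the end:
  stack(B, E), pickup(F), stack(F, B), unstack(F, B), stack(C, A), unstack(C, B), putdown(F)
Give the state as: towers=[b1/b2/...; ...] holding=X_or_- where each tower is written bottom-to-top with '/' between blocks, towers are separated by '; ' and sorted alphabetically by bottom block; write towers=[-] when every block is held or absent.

towers=[D/C/A/E/B; F] holding=-

step 1 (stack(B, E)): towers=[D/C/A/E/B; F] holding=-
step 2 (pickup(F)): towers=[D/C/A/E/B] holding=F
step 3 (stack(F, B)): towers=[D/C/A/E/B/F] holding=-
step 4 (unstack(F, B)): towers=[D/C/A/E/B] holding=F
step 5 (stack(C, A)) [no-op]: towers=[D/C/A/E/B] holding=F
step 6 (unstack(C, B)) [no-op]: towers=[D/C/A/E/B] holding=F
step 7 (putdown(F)): towers=[D/C/A/E/B; F] holding=-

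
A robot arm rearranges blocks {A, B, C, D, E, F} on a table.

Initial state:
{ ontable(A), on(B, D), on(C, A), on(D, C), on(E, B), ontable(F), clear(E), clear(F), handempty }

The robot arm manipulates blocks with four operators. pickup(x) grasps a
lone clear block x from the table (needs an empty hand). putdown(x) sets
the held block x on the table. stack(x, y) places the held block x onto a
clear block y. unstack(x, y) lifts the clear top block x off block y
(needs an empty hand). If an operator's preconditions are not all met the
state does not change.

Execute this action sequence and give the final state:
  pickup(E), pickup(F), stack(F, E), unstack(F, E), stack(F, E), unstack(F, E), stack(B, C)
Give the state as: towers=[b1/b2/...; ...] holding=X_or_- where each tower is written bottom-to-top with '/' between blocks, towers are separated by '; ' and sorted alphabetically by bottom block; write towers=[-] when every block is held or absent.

step 1 (pickup(E)) [no-op]: towers=[A/C/D/B/E; F] holding=-
step 2 (pickup(F)): towers=[A/C/D/B/E] holding=F
step 3 (stack(F, E)): towers=[A/C/D/B/E/F] holding=-
step 4 (unstack(F, E)): towers=[A/C/D/B/E] holding=F
step 5 (stack(F, E)): towers=[A/C/D/B/E/F] holding=-
step 6 (unstack(F, E)): towers=[A/C/D/B/E] holding=F
step 7 (stack(B, C)) [no-op]: towers=[A/C/D/B/E] holding=F

towers=[A/C/D/B/E] holding=F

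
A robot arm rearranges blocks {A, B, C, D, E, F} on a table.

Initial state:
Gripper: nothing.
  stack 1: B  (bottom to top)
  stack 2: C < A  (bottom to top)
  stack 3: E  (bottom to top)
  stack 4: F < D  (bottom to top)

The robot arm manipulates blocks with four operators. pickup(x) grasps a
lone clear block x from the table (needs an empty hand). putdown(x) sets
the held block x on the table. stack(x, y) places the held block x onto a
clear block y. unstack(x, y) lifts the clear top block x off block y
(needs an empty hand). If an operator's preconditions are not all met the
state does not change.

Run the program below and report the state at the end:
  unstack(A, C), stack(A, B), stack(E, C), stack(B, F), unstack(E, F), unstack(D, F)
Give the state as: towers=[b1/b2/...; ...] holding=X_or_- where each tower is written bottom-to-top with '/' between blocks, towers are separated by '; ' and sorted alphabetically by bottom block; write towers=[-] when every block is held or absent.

step 1 (unstack(A, C)): towers=[B; C; E; F/D] holding=A
step 2 (stack(A, B)): towers=[B/A; C; E; F/D] holding=-
step 3 (stack(E, C)) [no-op]: towers=[B/A; C; E; F/D] holding=-
step 4 (stack(B, F)) [no-op]: towers=[B/A; C; E; F/D] holding=-
step 5 (unstack(E, F)) [no-op]: towers=[B/A; C; E; F/D] holding=-
step 6 (unstack(D, F)): towers=[B/A; C; E; F] holding=D

towers=[B/A; C; E; F] holding=D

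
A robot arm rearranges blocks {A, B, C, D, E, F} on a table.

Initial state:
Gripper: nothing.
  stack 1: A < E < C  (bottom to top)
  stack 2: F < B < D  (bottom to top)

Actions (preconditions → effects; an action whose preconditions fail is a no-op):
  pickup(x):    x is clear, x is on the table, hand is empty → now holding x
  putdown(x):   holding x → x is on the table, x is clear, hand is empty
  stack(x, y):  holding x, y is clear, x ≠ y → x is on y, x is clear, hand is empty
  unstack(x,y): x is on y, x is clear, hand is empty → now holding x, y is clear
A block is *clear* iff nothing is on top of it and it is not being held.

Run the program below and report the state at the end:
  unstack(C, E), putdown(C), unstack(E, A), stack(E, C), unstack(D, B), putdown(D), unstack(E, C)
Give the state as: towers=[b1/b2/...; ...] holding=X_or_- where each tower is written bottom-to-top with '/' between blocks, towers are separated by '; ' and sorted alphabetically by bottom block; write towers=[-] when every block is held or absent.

towers=[A; C; D; F/B] holding=E

step 1 (unstack(C, E)): towers=[A/E; F/B/D] holding=C
step 2 (putdown(C)): towers=[A/E; C; F/B/D] holding=-
step 3 (unstack(E, A)): towers=[A; C; F/B/D] holding=E
step 4 (stack(E, C)): towers=[A; C/E; F/B/D] holding=-
step 5 (unstack(D, B)): towers=[A; C/E; F/B] holding=D
step 6 (putdown(D)): towers=[A; C/E; D; F/B] holding=-
step 7 (unstack(E, C)): towers=[A; C; D; F/B] holding=E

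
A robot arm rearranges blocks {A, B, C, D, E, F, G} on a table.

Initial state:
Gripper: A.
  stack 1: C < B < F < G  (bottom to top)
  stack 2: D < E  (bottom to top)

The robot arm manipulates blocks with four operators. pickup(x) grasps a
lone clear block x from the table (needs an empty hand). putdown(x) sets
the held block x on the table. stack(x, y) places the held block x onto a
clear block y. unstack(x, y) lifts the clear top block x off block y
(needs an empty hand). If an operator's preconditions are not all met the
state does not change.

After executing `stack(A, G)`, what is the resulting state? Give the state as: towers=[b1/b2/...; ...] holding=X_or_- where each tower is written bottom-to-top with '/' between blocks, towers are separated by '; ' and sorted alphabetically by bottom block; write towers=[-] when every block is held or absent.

before: towers=[C/B/F/G; D/E] holding=A
pre[stack(A, G)]: holding(A) ✓, clear(G) ✓, A≠G ✓
all met → apply stack(A, G)
after:  towers=[C/B/F/G/A; D/E] holding=-

towers=[C/B/F/G/A; D/E] holding=-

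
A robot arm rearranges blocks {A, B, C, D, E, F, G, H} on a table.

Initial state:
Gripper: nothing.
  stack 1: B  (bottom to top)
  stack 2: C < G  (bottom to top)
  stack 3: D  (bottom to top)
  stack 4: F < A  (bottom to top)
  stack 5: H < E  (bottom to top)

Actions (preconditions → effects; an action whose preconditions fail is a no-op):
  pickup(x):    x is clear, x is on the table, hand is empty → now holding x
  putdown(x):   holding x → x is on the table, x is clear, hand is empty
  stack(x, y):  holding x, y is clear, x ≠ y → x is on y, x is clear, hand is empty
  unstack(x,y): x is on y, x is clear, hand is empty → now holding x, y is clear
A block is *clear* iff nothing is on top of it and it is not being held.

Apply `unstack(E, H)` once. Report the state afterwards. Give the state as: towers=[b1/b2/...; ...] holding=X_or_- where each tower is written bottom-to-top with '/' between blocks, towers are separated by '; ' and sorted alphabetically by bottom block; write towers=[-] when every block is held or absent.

before: towers=[B; C/G; D; F/A; H/E] holding=-
pre[unstack(E, H)]: on(E,H) yes, clear(E) yes, handempty yes
all met → apply unstack(E, H)
after:  towers=[B; C/G; D; F/A; H] holding=E

towers=[B; C/G; D; F/A; H] holding=E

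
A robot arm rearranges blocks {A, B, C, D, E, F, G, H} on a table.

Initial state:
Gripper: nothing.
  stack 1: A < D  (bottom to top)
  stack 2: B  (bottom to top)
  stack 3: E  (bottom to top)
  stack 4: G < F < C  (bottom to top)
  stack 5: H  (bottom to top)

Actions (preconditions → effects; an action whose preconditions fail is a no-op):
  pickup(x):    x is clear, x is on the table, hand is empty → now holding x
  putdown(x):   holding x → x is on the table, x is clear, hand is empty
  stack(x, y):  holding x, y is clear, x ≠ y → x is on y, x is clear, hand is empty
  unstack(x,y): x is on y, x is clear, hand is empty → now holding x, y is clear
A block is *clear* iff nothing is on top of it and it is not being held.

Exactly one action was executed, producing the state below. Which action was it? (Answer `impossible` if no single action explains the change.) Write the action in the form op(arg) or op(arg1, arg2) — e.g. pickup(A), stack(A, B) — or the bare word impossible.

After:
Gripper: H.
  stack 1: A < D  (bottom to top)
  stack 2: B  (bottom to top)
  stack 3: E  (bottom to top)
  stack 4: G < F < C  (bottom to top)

pickup(H)

target: towers=[A/D; B; E; G/F/C] holding=H
         pickup(E) → towers=[A/D; B; G/F/C; H] holding=E
         pickup(H) → towers=[A/D; B; E; G/F/C] holding=H  ← match
         pickup(B) → towers=[A/D; E; G/F/C; H] holding=B
     unstack(D, A) → towers=[A; B; E; G/F/C; H] holding=D
     unstack(C, F) → towers=[A/D; B; E; G/F; H] holding=C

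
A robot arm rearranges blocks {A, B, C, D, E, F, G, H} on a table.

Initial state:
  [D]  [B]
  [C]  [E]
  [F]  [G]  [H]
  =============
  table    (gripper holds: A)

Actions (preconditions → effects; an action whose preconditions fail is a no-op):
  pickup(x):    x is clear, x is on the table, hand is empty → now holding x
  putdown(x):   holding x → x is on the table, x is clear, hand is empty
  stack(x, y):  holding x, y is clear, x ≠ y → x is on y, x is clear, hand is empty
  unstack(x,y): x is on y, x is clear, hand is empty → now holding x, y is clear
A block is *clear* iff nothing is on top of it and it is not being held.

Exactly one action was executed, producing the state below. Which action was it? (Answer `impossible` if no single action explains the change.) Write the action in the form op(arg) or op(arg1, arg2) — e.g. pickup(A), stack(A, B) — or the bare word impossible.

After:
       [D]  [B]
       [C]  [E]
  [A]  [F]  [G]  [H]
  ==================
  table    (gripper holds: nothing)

putdown(A)

target: towers=[A; F/C/D; G/E/B; H] holding=-
        putdown(A) → towers=[A; F/C/D; G/E/B; H] holding=-  ← match
       stack(A, H) → towers=[F/C/D; G/E/B; H/A] holding=-
       stack(A, B) → towers=[F/C/D; G/E/B/A; H] holding=-
       stack(A, D) → towers=[F/C/D/A; G/E/B; H] holding=-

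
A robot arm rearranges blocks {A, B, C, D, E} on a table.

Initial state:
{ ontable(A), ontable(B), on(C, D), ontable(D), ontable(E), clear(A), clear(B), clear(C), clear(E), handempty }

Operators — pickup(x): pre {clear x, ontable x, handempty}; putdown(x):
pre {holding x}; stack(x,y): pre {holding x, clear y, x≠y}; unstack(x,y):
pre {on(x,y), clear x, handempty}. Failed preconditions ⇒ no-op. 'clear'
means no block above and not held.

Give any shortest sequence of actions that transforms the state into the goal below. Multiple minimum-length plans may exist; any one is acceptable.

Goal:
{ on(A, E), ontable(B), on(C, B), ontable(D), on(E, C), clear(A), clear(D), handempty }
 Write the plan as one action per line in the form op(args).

step 1 (unstack(C, D)): towers=[A; B; D; E] holding=C
step 2 (stack(C, B)): towers=[A; B/C; D; E] holding=-
step 3 (pickup(E)): towers=[A; B/C; D] holding=E
step 4 (stack(E, C)): towers=[A; B/C/E; D] holding=-
step 5 (pickup(A)): towers=[B/C/E; D] holding=A
step 6 (stack(A, E)): towers=[B/C/E/A; D] holding=-
goal check: towers=[B/C/E/A; D] holding=- — reached (length 6, optimal by BFS)

unstack(C, D)
stack(C, B)
pickup(E)
stack(E, C)
pickup(A)
stack(A, E)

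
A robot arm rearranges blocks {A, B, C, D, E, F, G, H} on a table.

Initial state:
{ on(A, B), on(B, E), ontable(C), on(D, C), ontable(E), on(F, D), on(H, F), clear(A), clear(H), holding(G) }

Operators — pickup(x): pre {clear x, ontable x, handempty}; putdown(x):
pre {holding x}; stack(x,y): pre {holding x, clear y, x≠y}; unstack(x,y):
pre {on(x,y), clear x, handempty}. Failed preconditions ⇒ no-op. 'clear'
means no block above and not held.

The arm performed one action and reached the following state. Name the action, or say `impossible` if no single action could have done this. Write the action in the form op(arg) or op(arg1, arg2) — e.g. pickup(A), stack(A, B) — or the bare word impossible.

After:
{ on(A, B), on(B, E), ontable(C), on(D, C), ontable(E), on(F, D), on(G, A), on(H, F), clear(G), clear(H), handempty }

stack(G, A)

target: towers=[C/D/F/H; E/B/A/G] holding=-
        putdown(G) → towers=[C/D/F/H; E/B/A; G] holding=-
       stack(G, A) → towers=[C/D/F/H; E/B/A/G] holding=-  ← match
       stack(G, H) → towers=[C/D/F/H/G; E/B/A] holding=-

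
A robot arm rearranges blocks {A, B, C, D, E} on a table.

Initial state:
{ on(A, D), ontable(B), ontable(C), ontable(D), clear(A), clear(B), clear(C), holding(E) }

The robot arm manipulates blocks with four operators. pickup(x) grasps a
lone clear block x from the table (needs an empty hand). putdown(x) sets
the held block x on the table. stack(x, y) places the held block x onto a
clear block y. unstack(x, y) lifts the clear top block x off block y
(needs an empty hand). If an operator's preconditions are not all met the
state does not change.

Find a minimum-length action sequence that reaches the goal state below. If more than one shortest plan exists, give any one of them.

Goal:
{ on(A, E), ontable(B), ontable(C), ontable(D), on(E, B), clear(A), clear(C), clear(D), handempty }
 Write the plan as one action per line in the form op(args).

stack(E, B)
unstack(A, D)
stack(A, E)

step 1 (stack(E, B)): towers=[B/E; C; D/A] holding=-
step 2 (unstack(A, D)): towers=[B/E; C; D] holding=A
step 3 (stack(A, E)): towers=[B/E/A; C; D] holding=-
goal check: towers=[B/E/A; C; D] holding=- — reached (length 3, optimal by BFS)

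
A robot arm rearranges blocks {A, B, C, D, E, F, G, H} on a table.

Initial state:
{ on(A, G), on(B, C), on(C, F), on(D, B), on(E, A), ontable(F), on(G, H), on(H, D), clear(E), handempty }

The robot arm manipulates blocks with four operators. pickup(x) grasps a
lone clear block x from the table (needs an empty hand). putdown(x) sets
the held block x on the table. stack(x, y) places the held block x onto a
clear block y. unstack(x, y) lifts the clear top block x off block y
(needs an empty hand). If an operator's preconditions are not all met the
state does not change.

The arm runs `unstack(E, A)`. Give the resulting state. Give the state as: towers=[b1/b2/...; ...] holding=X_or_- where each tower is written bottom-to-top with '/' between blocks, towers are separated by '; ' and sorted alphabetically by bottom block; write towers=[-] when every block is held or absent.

before: towers=[F/C/B/D/H/G/A/E] holding=-
pre[unstack(E, A)]: on(E,A) ✓, clear(E) ✓, handempty ✓
all met → apply unstack(E, A)
after:  towers=[F/C/B/D/H/G/A] holding=E

towers=[F/C/B/D/H/G/A] holding=E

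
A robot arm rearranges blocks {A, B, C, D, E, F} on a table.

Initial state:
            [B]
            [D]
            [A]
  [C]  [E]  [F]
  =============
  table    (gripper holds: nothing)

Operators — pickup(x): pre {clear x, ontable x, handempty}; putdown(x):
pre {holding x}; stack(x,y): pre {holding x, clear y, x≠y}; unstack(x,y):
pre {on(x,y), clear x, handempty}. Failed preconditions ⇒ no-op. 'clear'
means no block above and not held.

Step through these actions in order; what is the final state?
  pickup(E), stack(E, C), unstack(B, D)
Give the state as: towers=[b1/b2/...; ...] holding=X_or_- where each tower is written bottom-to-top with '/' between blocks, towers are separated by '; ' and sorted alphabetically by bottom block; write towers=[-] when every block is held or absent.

step 1 (pickup(E)): towers=[C; F/A/D/B] holding=E
step 2 (stack(E, C)): towers=[C/E; F/A/D/B] holding=-
step 3 (unstack(B, D)): towers=[C/E; F/A/D] holding=B

towers=[C/E; F/A/D] holding=B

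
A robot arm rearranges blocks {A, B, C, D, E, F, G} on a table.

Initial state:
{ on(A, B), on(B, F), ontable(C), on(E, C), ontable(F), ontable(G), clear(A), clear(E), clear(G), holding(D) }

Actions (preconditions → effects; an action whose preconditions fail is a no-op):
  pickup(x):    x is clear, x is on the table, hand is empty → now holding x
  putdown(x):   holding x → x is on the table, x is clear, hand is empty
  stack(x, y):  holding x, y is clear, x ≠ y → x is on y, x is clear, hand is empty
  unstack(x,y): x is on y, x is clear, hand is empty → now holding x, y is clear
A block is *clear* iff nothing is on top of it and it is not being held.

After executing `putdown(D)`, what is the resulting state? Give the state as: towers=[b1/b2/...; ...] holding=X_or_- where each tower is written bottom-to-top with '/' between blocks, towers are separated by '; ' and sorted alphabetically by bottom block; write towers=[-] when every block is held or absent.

towers=[C/E; D; F/B/A; G] holding=-

before: towers=[C/E; F/B/A; G] holding=D
pre[putdown(D)]: holding(D) ✓
all met → apply putdown(D)
after:  towers=[C/E; D; F/B/A; G] holding=-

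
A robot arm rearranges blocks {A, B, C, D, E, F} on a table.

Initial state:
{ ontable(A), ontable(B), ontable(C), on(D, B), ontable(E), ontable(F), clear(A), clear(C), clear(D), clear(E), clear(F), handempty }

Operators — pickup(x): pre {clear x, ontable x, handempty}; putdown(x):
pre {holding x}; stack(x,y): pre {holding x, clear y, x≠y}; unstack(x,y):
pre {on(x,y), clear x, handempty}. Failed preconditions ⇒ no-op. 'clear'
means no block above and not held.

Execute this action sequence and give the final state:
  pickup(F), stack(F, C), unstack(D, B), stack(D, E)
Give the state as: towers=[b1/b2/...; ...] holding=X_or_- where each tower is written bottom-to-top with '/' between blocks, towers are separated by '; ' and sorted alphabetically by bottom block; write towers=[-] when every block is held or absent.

step 1 (pickup(F)): towers=[A; B/D; C; E] holding=F
step 2 (stack(F, C)): towers=[A; B/D; C/F; E] holding=-
step 3 (unstack(D, B)): towers=[A; B; C/F; E] holding=D
step 4 (stack(D, E)): towers=[A; B; C/F; E/D] holding=-

towers=[A; B; C/F; E/D] holding=-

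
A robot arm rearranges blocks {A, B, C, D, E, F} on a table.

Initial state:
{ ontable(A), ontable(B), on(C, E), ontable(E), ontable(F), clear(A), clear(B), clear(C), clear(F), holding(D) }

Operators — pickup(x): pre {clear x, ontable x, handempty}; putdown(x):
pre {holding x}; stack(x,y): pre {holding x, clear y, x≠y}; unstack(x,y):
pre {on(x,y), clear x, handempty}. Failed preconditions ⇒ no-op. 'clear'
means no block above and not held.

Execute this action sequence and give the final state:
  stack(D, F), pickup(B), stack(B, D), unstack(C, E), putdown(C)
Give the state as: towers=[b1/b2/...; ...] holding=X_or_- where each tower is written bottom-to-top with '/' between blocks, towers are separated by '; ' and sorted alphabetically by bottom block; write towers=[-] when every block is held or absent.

step 1 (stack(D, F)): towers=[A; B; E/C; F/D] holding=-
step 2 (pickup(B)): towers=[A; E/C; F/D] holding=B
step 3 (stack(B, D)): towers=[A; E/C; F/D/B] holding=-
step 4 (unstack(C, E)): towers=[A; E; F/D/B] holding=C
step 5 (putdown(C)): towers=[A; C; E; F/D/B] holding=-

towers=[A; C; E; F/D/B] holding=-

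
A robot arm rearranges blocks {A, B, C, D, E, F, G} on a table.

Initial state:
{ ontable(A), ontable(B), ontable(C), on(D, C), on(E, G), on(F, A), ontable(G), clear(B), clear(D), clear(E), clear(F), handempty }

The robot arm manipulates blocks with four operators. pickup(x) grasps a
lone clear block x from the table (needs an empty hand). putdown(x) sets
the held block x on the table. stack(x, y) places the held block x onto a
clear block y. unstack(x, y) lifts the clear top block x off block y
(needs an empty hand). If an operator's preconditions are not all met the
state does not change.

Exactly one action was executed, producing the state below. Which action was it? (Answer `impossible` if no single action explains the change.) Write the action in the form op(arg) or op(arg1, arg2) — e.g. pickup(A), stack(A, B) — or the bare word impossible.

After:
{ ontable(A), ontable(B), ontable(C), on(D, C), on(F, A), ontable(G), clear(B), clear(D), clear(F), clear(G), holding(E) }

unstack(E, G)

target: towers=[A/F; B; C/D; G] holding=E
         pickup(B) → towers=[A/F; C/D; G/E] holding=B
     unstack(F, A) → towers=[A; B; C/D; G/E] holding=F
     unstack(D, C) → towers=[A/F; B; C; G/E] holding=D
     unstack(E, G) → towers=[A/F; B; C/D; G] holding=E  ← match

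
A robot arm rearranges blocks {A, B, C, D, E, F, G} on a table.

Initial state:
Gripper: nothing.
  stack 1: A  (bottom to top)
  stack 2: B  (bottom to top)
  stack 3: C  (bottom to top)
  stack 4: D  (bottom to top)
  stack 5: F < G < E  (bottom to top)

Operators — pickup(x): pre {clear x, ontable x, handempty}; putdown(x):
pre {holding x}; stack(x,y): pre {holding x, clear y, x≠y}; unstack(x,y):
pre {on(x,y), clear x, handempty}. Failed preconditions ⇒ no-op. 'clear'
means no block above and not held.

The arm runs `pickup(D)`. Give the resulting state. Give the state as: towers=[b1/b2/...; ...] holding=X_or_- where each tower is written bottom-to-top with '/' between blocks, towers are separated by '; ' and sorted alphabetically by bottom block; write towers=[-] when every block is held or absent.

before: towers=[A; B; C; D; F/G/E] holding=-
pre[pickup(D)]: clear(D) yes, ontable(D) yes, handempty yes
all met → apply pickup(D)
after:  towers=[A; B; C; F/G/E] holding=D

towers=[A; B; C; F/G/E] holding=D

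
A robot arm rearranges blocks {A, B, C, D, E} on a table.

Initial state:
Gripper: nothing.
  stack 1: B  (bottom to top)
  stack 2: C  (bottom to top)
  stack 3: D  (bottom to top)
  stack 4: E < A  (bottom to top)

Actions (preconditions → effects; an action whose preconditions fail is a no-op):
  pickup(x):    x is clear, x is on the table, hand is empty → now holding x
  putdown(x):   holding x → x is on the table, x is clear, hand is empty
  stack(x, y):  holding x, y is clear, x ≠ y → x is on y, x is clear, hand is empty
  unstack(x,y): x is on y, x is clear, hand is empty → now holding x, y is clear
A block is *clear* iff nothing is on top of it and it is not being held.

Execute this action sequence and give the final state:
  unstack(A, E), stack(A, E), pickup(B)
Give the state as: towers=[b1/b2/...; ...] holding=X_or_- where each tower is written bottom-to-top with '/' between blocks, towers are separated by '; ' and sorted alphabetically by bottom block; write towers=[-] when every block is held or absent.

step 1 (unstack(A, E)): towers=[B; C; D; E] holding=A
step 2 (stack(A, E)): towers=[B; C; D; E/A] holding=-
step 3 (pickup(B)): towers=[C; D; E/A] holding=B

towers=[C; D; E/A] holding=B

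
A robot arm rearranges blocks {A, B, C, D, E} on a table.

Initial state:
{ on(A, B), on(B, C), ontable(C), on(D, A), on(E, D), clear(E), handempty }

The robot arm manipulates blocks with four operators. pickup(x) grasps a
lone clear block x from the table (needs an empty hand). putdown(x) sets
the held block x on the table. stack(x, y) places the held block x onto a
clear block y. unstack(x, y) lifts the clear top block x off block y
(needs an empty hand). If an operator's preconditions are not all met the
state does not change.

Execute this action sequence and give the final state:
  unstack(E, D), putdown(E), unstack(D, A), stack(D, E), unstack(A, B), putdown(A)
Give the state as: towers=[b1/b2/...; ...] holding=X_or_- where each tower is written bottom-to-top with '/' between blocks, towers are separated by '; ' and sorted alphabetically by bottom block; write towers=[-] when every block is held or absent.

towers=[A; C/B; E/D] holding=-

step 1 (unstack(E, D)): towers=[C/B/A/D] holding=E
step 2 (putdown(E)): towers=[C/B/A/D; E] holding=-
step 3 (unstack(D, A)): towers=[C/B/A; E] holding=D
step 4 (stack(D, E)): towers=[C/B/A; E/D] holding=-
step 5 (unstack(A, B)): towers=[C/B; E/D] holding=A
step 6 (putdown(A)): towers=[A; C/B; E/D] holding=-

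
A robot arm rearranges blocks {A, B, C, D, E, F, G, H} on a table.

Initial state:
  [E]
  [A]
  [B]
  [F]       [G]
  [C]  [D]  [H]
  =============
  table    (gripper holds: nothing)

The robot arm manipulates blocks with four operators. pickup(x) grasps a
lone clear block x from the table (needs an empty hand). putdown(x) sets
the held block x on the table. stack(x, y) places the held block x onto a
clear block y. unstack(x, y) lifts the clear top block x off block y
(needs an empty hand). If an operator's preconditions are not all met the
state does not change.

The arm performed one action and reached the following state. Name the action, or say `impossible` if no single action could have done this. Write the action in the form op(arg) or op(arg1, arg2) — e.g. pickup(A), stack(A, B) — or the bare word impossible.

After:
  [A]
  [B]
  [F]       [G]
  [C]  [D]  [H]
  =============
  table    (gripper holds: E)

target: towers=[C/F/B/A; D; H/G] holding=E
     unstack(G, H) → towers=[C/F/B/A/E; D; H] holding=G
     unstack(E, A) → towers=[C/F/B/A; D; H/G] holding=E  ← match
         pickup(D) → towers=[C/F/B/A/E; H/G] holding=D

unstack(E, A)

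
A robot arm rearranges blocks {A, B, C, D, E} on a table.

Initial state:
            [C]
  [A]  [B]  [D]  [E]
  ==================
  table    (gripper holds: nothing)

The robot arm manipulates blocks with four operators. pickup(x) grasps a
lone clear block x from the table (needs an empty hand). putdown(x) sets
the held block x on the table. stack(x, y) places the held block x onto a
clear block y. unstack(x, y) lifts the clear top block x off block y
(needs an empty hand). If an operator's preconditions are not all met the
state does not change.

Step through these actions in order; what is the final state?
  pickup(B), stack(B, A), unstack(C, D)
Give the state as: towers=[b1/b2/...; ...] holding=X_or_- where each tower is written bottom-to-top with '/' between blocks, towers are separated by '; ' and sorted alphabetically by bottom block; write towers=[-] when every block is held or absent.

step 1 (pickup(B)): towers=[A; D/C; E] holding=B
step 2 (stack(B, A)): towers=[A/B; D/C; E] holding=-
step 3 (unstack(C, D)): towers=[A/B; D; E] holding=C

towers=[A/B; D; E] holding=C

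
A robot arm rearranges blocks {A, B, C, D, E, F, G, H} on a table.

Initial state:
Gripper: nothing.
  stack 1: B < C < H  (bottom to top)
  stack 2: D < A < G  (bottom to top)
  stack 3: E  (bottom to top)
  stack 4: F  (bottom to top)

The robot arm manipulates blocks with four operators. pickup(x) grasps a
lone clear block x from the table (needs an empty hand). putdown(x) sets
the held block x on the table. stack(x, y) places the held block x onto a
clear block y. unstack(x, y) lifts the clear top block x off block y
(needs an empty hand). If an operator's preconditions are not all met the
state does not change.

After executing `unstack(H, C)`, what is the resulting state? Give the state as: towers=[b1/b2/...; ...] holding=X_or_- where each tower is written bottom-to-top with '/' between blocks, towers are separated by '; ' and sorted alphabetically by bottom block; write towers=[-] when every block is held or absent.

before: towers=[B/C/H; D/A/G; E; F] holding=-
pre[unstack(H, C)]: on(H,C) yes, clear(H) yes, handempty yes
all met → apply unstack(H, C)
after:  towers=[B/C; D/A/G; E; F] holding=H

towers=[B/C; D/A/G; E; F] holding=H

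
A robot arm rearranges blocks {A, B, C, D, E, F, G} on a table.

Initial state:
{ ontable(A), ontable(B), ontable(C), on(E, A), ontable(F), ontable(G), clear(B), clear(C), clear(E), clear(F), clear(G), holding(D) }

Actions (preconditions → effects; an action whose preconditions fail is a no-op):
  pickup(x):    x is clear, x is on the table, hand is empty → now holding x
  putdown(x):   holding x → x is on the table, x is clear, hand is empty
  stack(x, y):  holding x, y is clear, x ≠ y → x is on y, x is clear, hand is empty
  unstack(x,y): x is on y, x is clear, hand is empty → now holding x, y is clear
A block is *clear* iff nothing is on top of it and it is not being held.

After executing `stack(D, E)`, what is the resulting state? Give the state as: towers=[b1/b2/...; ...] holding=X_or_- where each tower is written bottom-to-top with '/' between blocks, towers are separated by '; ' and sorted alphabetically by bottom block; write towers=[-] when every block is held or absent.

before: towers=[A/E; B; C; F; G] holding=D
pre[stack(D, E)]: holding(D) ok, clear(E) ok, D≠E ok
all met → apply stack(D, E)
after:  towers=[A/E/D; B; C; F; G] holding=-

towers=[A/E/D; B; C; F; G] holding=-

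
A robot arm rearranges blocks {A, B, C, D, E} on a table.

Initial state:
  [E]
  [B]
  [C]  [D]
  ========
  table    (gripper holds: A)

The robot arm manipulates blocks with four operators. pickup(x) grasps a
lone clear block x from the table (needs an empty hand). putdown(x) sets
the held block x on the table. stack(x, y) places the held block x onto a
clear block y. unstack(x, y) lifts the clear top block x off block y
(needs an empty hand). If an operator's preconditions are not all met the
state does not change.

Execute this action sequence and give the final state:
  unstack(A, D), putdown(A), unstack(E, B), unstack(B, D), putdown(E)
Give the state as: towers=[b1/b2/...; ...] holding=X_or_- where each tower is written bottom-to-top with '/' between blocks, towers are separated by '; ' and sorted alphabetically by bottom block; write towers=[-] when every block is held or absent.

towers=[A; C/B; D; E] holding=-

step 1 (unstack(A, D)) [no-op]: towers=[C/B/E; D] holding=A
step 2 (putdown(A)): towers=[A; C/B/E; D] holding=-
step 3 (unstack(E, B)): towers=[A; C/B; D] holding=E
step 4 (unstack(B, D)) [no-op]: towers=[A; C/B; D] holding=E
step 5 (putdown(E)): towers=[A; C/B; D; E] holding=-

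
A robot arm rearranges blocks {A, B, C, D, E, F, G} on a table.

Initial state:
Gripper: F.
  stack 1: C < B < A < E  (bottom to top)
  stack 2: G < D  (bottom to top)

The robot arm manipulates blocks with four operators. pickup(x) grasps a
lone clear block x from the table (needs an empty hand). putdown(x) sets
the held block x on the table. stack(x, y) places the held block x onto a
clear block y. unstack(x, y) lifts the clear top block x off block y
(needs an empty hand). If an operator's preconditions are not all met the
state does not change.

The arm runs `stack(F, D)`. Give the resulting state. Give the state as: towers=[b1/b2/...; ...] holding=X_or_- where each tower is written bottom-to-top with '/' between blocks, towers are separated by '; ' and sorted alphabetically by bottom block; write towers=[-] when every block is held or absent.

before: towers=[C/B/A/E; G/D] holding=F
pre[stack(F, D)]: holding(F) ok, clear(D) ok, F≠D ok
all met → apply stack(F, D)
after:  towers=[C/B/A/E; G/D/F] holding=-

towers=[C/B/A/E; G/D/F] holding=-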